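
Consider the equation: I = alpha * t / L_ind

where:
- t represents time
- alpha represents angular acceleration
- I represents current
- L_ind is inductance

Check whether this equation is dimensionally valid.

No

t (time) has dimensions [T].
alpha (angular acceleration) has dimensions [T^-2].
I (current) has dimensions [I].
L_ind (inductance) has dimensions [I^-2 L^2 M T^-2].

Left side: [I]
Right side: [I^2 L^-2 M^-1 T]

The two sides have different dimensions, so the equation is NOT dimensionally consistent.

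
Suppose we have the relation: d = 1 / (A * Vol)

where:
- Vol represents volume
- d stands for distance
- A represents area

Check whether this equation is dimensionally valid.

No

Vol (volume) has dimensions [L^3].
d (distance) has dimensions [L].
A (area) has dimensions [L^2].

Left side: [L]
Right side: [L^-5]

The two sides have different dimensions, so the equation is NOT dimensionally consistent.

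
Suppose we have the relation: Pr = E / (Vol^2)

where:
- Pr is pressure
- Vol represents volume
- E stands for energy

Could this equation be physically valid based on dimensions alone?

No

Pr (pressure) has dimensions [L^-1 M T^-2].
Vol (volume) has dimensions [L^3].
E (energy) has dimensions [L^2 M T^-2].

Left side: [L^-1 M T^-2]
Right side: [L^-4 M T^-2]

The two sides have different dimensions, so the equation is NOT dimensionally consistent.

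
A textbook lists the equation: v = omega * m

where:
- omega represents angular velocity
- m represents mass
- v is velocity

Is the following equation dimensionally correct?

No

omega (angular velocity) has dimensions [T^-1].
m (mass) has dimensions [M].
v (velocity) has dimensions [L T^-1].

Left side: [L T^-1]
Right side: [M T^-1]

The two sides have different dimensions, so the equation is NOT dimensionally consistent.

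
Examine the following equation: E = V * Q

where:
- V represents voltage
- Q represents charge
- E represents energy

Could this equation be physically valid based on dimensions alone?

Yes

V (voltage) has dimensions [I^-1 L^2 M T^-3].
Q (charge) has dimensions [I T].
E (energy) has dimensions [L^2 M T^-2].

Left side: [L^2 M T^-2]
Right side: [L^2 M T^-2]

Both sides have the same dimensions, so the equation is dimensionally consistent.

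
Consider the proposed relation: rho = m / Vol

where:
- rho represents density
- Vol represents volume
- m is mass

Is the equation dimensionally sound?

Yes

rho (density) has dimensions [L^-3 M].
Vol (volume) has dimensions [L^3].
m (mass) has dimensions [M].

Left side: [L^-3 M]
Right side: [L^-3 M]

Both sides have the same dimensions, so the equation is dimensionally consistent.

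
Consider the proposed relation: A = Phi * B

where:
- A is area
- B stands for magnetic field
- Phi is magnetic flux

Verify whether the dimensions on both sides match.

No

A (area) has dimensions [L^2].
B (magnetic field) has dimensions [I^-1 M T^-2].
Phi (magnetic flux) has dimensions [I^-1 L^2 M T^-2].

Left side: [L^2]
Right side: [I^-2 L^2 M^2 T^-4]

The two sides have different dimensions, so the equation is NOT dimensionally consistent.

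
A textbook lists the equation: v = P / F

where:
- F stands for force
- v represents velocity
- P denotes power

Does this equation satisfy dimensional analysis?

Yes

F (force) has dimensions [L M T^-2].
v (velocity) has dimensions [L T^-1].
P (power) has dimensions [L^2 M T^-3].

Left side: [L T^-1]
Right side: [L T^-1]

Both sides have the same dimensions, so the equation is dimensionally consistent.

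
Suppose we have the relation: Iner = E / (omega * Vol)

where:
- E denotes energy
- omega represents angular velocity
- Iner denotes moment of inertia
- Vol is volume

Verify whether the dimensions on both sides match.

No

E (energy) has dimensions [L^2 M T^-2].
omega (angular velocity) has dimensions [T^-1].
Iner (moment of inertia) has dimensions [L^2 M].
Vol (volume) has dimensions [L^3].

Left side: [L^2 M]
Right side: [L^-1 M T^-1]

The two sides have different dimensions, so the equation is NOT dimensionally consistent.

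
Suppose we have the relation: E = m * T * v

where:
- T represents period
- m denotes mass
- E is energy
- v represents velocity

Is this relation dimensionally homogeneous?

No

T (period) has dimensions [T].
m (mass) has dimensions [M].
E (energy) has dimensions [L^2 M T^-2].
v (velocity) has dimensions [L T^-1].

Left side: [L^2 M T^-2]
Right side: [L M]

The two sides have different dimensions, so the equation is NOT dimensionally consistent.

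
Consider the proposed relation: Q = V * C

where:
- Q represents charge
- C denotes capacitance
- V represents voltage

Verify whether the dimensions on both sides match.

Yes

Q (charge) has dimensions [I T].
C (capacitance) has dimensions [I^2 L^-2 M^-1 T^4].
V (voltage) has dimensions [I^-1 L^2 M T^-3].

Left side: [I T]
Right side: [I T]

Both sides have the same dimensions, so the equation is dimensionally consistent.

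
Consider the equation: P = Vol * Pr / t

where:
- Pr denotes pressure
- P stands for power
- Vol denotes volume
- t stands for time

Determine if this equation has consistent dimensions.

Yes

Pr (pressure) has dimensions [L^-1 M T^-2].
P (power) has dimensions [L^2 M T^-3].
Vol (volume) has dimensions [L^3].
t (time) has dimensions [T].

Left side: [L^2 M T^-3]
Right side: [L^2 M T^-3]

Both sides have the same dimensions, so the equation is dimensionally consistent.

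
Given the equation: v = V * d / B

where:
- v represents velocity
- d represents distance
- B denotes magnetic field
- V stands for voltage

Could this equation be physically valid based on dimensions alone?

No

v (velocity) has dimensions [L T^-1].
d (distance) has dimensions [L].
B (magnetic field) has dimensions [I^-1 M T^-2].
V (voltage) has dimensions [I^-1 L^2 M T^-3].

Left side: [L T^-1]
Right side: [L^3 T^-1]

The two sides have different dimensions, so the equation is NOT dimensionally consistent.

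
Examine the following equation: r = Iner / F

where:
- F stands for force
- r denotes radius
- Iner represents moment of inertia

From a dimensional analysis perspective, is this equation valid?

No

F (force) has dimensions [L M T^-2].
r (radius) has dimensions [L].
Iner (moment of inertia) has dimensions [L^2 M].

Left side: [L]
Right side: [L T^2]

The two sides have different dimensions, so the equation is NOT dimensionally consistent.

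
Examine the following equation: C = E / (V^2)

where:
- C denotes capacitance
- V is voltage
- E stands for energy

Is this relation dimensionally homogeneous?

Yes

C (capacitance) has dimensions [I^2 L^-2 M^-1 T^4].
V (voltage) has dimensions [I^-1 L^2 M T^-3].
E (energy) has dimensions [L^2 M T^-2].

Left side: [I^2 L^-2 M^-1 T^4]
Right side: [I^2 L^-2 M^-1 T^4]

Both sides have the same dimensions, so the equation is dimensionally consistent.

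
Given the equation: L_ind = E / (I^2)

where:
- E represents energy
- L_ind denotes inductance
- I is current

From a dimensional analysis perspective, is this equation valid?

Yes

E (energy) has dimensions [L^2 M T^-2].
L_ind (inductance) has dimensions [I^-2 L^2 M T^-2].
I (current) has dimensions [I].

Left side: [I^-2 L^2 M T^-2]
Right side: [I^-2 L^2 M T^-2]

Both sides have the same dimensions, so the equation is dimensionally consistent.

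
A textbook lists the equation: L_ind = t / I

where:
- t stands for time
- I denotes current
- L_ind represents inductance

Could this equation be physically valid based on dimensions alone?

No

t (time) has dimensions [T].
I (current) has dimensions [I].
L_ind (inductance) has dimensions [I^-2 L^2 M T^-2].

Left side: [I^-2 L^2 M T^-2]
Right side: [I^-1 T]

The two sides have different dimensions, so the equation is NOT dimensionally consistent.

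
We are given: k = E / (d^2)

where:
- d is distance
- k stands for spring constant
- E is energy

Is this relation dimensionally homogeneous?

Yes

d (distance) has dimensions [L].
k (spring constant) has dimensions [M T^-2].
E (energy) has dimensions [L^2 M T^-2].

Left side: [M T^-2]
Right side: [M T^-2]

Both sides have the same dimensions, so the equation is dimensionally consistent.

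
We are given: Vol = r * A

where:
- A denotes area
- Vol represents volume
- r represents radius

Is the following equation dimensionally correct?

Yes

A (area) has dimensions [L^2].
Vol (volume) has dimensions [L^3].
r (radius) has dimensions [L].

Left side: [L^3]
Right side: [L^3]

Both sides have the same dimensions, so the equation is dimensionally consistent.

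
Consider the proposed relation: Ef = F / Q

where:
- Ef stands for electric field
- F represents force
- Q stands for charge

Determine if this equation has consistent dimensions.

Yes

Ef (electric field) has dimensions [I^-1 L M T^-3].
F (force) has dimensions [L M T^-2].
Q (charge) has dimensions [I T].

Left side: [I^-1 L M T^-3]
Right side: [I^-1 L M T^-3]

Both sides have the same dimensions, so the equation is dimensionally consistent.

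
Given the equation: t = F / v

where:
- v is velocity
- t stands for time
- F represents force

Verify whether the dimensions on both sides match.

No

v (velocity) has dimensions [L T^-1].
t (time) has dimensions [T].
F (force) has dimensions [L M T^-2].

Left side: [T]
Right side: [M T^-1]

The two sides have different dimensions, so the equation is NOT dimensionally consistent.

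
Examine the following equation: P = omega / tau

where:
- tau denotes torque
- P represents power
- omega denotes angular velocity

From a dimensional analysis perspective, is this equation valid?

No

tau (torque) has dimensions [L^2 M T^-2].
P (power) has dimensions [L^2 M T^-3].
omega (angular velocity) has dimensions [T^-1].

Left side: [L^2 M T^-3]
Right side: [L^-2 M^-1 T]

The two sides have different dimensions, so the equation is NOT dimensionally consistent.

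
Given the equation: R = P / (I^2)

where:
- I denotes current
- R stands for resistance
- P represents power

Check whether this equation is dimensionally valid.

Yes

I (current) has dimensions [I].
R (resistance) has dimensions [I^-2 L^2 M T^-3].
P (power) has dimensions [L^2 M T^-3].

Left side: [I^-2 L^2 M T^-3]
Right side: [I^-2 L^2 M T^-3]

Both sides have the same dimensions, so the equation is dimensionally consistent.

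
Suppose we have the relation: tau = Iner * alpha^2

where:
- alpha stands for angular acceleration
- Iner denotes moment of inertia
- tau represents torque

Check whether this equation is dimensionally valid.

No

alpha (angular acceleration) has dimensions [T^-2].
Iner (moment of inertia) has dimensions [L^2 M].
tau (torque) has dimensions [L^2 M T^-2].

Left side: [L^2 M T^-2]
Right side: [L^2 M T^-4]

The two sides have different dimensions, so the equation is NOT dimensionally consistent.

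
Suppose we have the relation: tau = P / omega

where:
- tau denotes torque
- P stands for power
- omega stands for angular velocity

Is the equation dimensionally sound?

Yes

tau (torque) has dimensions [L^2 M T^-2].
P (power) has dimensions [L^2 M T^-3].
omega (angular velocity) has dimensions [T^-1].

Left side: [L^2 M T^-2]
Right side: [L^2 M T^-2]

Both sides have the same dimensions, so the equation is dimensionally consistent.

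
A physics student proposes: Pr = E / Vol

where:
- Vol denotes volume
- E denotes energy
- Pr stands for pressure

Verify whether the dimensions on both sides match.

Yes

Vol (volume) has dimensions [L^3].
E (energy) has dimensions [L^2 M T^-2].
Pr (pressure) has dimensions [L^-1 M T^-2].

Left side: [L^-1 M T^-2]
Right side: [L^-1 M T^-2]

Both sides have the same dimensions, so the equation is dimensionally consistent.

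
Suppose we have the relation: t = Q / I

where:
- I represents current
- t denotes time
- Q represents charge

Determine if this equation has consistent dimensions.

Yes

I (current) has dimensions [I].
t (time) has dimensions [T].
Q (charge) has dimensions [I T].

Left side: [T]
Right side: [T]

Both sides have the same dimensions, so the equation is dimensionally consistent.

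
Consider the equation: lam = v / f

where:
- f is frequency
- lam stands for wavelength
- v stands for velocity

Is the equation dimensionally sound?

Yes

f (frequency) has dimensions [T^-1].
lam (wavelength) has dimensions [L].
v (velocity) has dimensions [L T^-1].

Left side: [L]
Right side: [L]

Both sides have the same dimensions, so the equation is dimensionally consistent.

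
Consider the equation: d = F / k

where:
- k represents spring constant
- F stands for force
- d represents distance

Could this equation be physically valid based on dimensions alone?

Yes

k (spring constant) has dimensions [M T^-2].
F (force) has dimensions [L M T^-2].
d (distance) has dimensions [L].

Left side: [L]
Right side: [L]

Both sides have the same dimensions, so the equation is dimensionally consistent.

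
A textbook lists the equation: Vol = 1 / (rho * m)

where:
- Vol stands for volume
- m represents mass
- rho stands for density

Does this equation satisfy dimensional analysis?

No

Vol (volume) has dimensions [L^3].
m (mass) has dimensions [M].
rho (density) has dimensions [L^-3 M].

Left side: [L^3]
Right side: [L^3 M^-2]

The two sides have different dimensions, so the equation is NOT dimensionally consistent.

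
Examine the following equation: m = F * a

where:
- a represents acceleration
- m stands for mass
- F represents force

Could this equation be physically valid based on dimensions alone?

No

a (acceleration) has dimensions [L T^-2].
m (mass) has dimensions [M].
F (force) has dimensions [L M T^-2].

Left side: [M]
Right side: [L^2 M T^-4]

The two sides have different dimensions, so the equation is NOT dimensionally consistent.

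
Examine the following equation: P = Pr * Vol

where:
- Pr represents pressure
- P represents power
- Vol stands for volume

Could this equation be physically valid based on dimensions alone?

No

Pr (pressure) has dimensions [L^-1 M T^-2].
P (power) has dimensions [L^2 M T^-3].
Vol (volume) has dimensions [L^3].

Left side: [L^2 M T^-3]
Right side: [L^2 M T^-2]

The two sides have different dimensions, so the equation is NOT dimensionally consistent.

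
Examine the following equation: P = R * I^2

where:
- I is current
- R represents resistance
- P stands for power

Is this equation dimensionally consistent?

Yes

I (current) has dimensions [I].
R (resistance) has dimensions [I^-2 L^2 M T^-3].
P (power) has dimensions [L^2 M T^-3].

Left side: [L^2 M T^-3]
Right side: [L^2 M T^-3]

Both sides have the same dimensions, so the equation is dimensionally consistent.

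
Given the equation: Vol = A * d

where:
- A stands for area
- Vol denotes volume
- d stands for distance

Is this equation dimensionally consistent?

Yes

A (area) has dimensions [L^2].
Vol (volume) has dimensions [L^3].
d (distance) has dimensions [L].

Left side: [L^3]
Right side: [L^3]

Both sides have the same dimensions, so the equation is dimensionally consistent.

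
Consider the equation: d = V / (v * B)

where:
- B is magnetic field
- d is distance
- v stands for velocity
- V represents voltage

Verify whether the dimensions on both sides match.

Yes

B (magnetic field) has dimensions [I^-1 M T^-2].
d (distance) has dimensions [L].
v (velocity) has dimensions [L T^-1].
V (voltage) has dimensions [I^-1 L^2 M T^-3].

Left side: [L]
Right side: [L]

Both sides have the same dimensions, so the equation is dimensionally consistent.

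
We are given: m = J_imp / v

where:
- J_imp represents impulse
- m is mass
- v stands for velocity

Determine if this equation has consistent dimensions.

Yes

J_imp (impulse) has dimensions [L M T^-1].
m (mass) has dimensions [M].
v (velocity) has dimensions [L T^-1].

Left side: [M]
Right side: [M]

Both sides have the same dimensions, so the equation is dimensionally consistent.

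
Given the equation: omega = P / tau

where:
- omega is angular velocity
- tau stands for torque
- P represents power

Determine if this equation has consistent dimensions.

Yes

omega (angular velocity) has dimensions [T^-1].
tau (torque) has dimensions [L^2 M T^-2].
P (power) has dimensions [L^2 M T^-3].

Left side: [T^-1]
Right side: [T^-1]

Both sides have the same dimensions, so the equation is dimensionally consistent.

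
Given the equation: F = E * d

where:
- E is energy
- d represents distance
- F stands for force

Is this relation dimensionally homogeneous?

No

E (energy) has dimensions [L^2 M T^-2].
d (distance) has dimensions [L].
F (force) has dimensions [L M T^-2].

Left side: [L M T^-2]
Right side: [L^3 M T^-2]

The two sides have different dimensions, so the equation is NOT dimensionally consistent.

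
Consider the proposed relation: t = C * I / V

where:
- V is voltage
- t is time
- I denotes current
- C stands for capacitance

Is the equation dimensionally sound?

No

V (voltage) has dimensions [I^-1 L^2 M T^-3].
t (time) has dimensions [T].
I (current) has dimensions [I].
C (capacitance) has dimensions [I^2 L^-2 M^-1 T^4].

Left side: [T]
Right side: [I^4 L^-4 M^-2 T^7]

The two sides have different dimensions, so the equation is NOT dimensionally consistent.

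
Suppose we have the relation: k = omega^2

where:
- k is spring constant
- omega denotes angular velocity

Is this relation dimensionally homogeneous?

No

k (spring constant) has dimensions [M T^-2].
omega (angular velocity) has dimensions [T^-1].

Left side: [M T^-2]
Right side: [T^-2]

The two sides have different dimensions, so the equation is NOT dimensionally consistent.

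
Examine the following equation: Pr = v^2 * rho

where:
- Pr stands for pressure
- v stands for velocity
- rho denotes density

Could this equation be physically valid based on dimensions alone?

Yes

Pr (pressure) has dimensions [L^-1 M T^-2].
v (velocity) has dimensions [L T^-1].
rho (density) has dimensions [L^-3 M].

Left side: [L^-1 M T^-2]
Right side: [L^-1 M T^-2]

Both sides have the same dimensions, so the equation is dimensionally consistent.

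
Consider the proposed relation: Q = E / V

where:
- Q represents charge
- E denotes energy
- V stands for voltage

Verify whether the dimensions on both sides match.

Yes

Q (charge) has dimensions [I T].
E (energy) has dimensions [L^2 M T^-2].
V (voltage) has dimensions [I^-1 L^2 M T^-3].

Left side: [I T]
Right side: [I T]

Both sides have the same dimensions, so the equation is dimensionally consistent.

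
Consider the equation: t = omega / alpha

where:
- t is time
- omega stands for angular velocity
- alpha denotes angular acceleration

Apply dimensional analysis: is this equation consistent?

Yes

t (time) has dimensions [T].
omega (angular velocity) has dimensions [T^-1].
alpha (angular acceleration) has dimensions [T^-2].

Left side: [T]
Right side: [T]

Both sides have the same dimensions, so the equation is dimensionally consistent.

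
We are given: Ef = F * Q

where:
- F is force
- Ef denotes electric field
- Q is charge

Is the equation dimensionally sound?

No

F (force) has dimensions [L M T^-2].
Ef (electric field) has dimensions [I^-1 L M T^-3].
Q (charge) has dimensions [I T].

Left side: [I^-1 L M T^-3]
Right side: [I L M T^-1]

The two sides have different dimensions, so the equation is NOT dimensionally consistent.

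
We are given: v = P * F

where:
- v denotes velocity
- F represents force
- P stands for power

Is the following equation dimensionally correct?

No

v (velocity) has dimensions [L T^-1].
F (force) has dimensions [L M T^-2].
P (power) has dimensions [L^2 M T^-3].

Left side: [L T^-1]
Right side: [L^3 M^2 T^-5]

The two sides have different dimensions, so the equation is NOT dimensionally consistent.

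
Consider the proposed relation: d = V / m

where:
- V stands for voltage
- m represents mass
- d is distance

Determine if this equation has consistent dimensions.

No

V (voltage) has dimensions [I^-1 L^2 M T^-3].
m (mass) has dimensions [M].
d (distance) has dimensions [L].

Left side: [L]
Right side: [I^-1 L^2 T^-3]

The two sides have different dimensions, so the equation is NOT dimensionally consistent.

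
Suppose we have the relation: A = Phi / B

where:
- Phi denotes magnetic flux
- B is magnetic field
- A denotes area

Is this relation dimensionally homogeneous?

Yes

Phi (magnetic flux) has dimensions [I^-1 L^2 M T^-2].
B (magnetic field) has dimensions [I^-1 M T^-2].
A (area) has dimensions [L^2].

Left side: [L^2]
Right side: [L^2]

Both sides have the same dimensions, so the equation is dimensionally consistent.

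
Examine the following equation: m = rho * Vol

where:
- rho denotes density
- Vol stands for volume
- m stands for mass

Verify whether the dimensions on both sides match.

Yes

rho (density) has dimensions [L^-3 M].
Vol (volume) has dimensions [L^3].
m (mass) has dimensions [M].

Left side: [M]
Right side: [M]

Both sides have the same dimensions, so the equation is dimensionally consistent.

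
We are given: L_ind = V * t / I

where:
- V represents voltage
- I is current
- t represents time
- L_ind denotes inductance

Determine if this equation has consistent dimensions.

Yes

V (voltage) has dimensions [I^-1 L^2 M T^-3].
I (current) has dimensions [I].
t (time) has dimensions [T].
L_ind (inductance) has dimensions [I^-2 L^2 M T^-2].

Left side: [I^-2 L^2 M T^-2]
Right side: [I^-2 L^2 M T^-2]

Both sides have the same dimensions, so the equation is dimensionally consistent.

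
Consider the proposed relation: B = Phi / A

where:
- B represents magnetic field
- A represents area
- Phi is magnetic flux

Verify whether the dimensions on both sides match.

Yes

B (magnetic field) has dimensions [I^-1 M T^-2].
A (area) has dimensions [L^2].
Phi (magnetic flux) has dimensions [I^-1 L^2 M T^-2].

Left side: [I^-1 M T^-2]
Right side: [I^-1 M T^-2]

Both sides have the same dimensions, so the equation is dimensionally consistent.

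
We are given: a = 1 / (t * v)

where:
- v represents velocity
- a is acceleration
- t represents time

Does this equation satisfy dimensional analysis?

No

v (velocity) has dimensions [L T^-1].
a (acceleration) has dimensions [L T^-2].
t (time) has dimensions [T].

Left side: [L T^-2]
Right side: [L^-1]

The two sides have different dimensions, so the equation is NOT dimensionally consistent.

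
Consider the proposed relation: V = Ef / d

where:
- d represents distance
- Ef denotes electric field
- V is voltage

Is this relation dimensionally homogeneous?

No

d (distance) has dimensions [L].
Ef (electric field) has dimensions [I^-1 L M T^-3].
V (voltage) has dimensions [I^-1 L^2 M T^-3].

Left side: [I^-1 L^2 M T^-3]
Right side: [I^-1 M T^-3]

The two sides have different dimensions, so the equation is NOT dimensionally consistent.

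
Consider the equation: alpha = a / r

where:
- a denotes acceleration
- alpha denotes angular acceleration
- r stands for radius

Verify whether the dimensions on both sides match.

Yes

a (acceleration) has dimensions [L T^-2].
alpha (angular acceleration) has dimensions [T^-2].
r (radius) has dimensions [L].

Left side: [T^-2]
Right side: [T^-2]

Both sides have the same dimensions, so the equation is dimensionally consistent.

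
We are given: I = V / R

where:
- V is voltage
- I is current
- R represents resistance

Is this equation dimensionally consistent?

Yes

V (voltage) has dimensions [I^-1 L^2 M T^-3].
I (current) has dimensions [I].
R (resistance) has dimensions [I^-2 L^2 M T^-3].

Left side: [I]
Right side: [I]

Both sides have the same dimensions, so the equation is dimensionally consistent.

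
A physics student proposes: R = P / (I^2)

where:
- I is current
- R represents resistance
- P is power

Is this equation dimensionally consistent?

Yes

I (current) has dimensions [I].
R (resistance) has dimensions [I^-2 L^2 M T^-3].
P (power) has dimensions [L^2 M T^-3].

Left side: [I^-2 L^2 M T^-3]
Right side: [I^-2 L^2 M T^-3]

Both sides have the same dimensions, so the equation is dimensionally consistent.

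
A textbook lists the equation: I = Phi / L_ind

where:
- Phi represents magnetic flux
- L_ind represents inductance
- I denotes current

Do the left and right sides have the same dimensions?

Yes

Phi (magnetic flux) has dimensions [I^-1 L^2 M T^-2].
L_ind (inductance) has dimensions [I^-2 L^2 M T^-2].
I (current) has dimensions [I].

Left side: [I]
Right side: [I]

Both sides have the same dimensions, so the equation is dimensionally consistent.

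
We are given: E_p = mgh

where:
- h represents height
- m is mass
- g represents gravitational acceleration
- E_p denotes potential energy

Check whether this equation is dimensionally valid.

Yes

h (height) has dimensions [L].
m (mass) has dimensions [M].
g (gravitational acceleration) has dimensions [L T^-2].
E_p (potential energy) has dimensions [L^2 M T^-2].

Left side: [L^2 M T^-2]
Right side: [L^2 M T^-2]

Both sides have the same dimensions, so the equation is dimensionally consistent.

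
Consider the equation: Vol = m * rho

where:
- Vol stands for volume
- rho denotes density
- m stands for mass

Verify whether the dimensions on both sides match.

No

Vol (volume) has dimensions [L^3].
rho (density) has dimensions [L^-3 M].
m (mass) has dimensions [M].

Left side: [L^3]
Right side: [L^-3 M^2]

The two sides have different dimensions, so the equation is NOT dimensionally consistent.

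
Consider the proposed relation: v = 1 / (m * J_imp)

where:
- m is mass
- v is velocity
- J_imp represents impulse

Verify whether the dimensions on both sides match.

No

m (mass) has dimensions [M].
v (velocity) has dimensions [L T^-1].
J_imp (impulse) has dimensions [L M T^-1].

Left side: [L T^-1]
Right side: [L^-1 M^-2 T]

The two sides have different dimensions, so the equation is NOT dimensionally consistent.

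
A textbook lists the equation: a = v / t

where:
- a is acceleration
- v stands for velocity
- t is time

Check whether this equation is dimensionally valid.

Yes

a (acceleration) has dimensions [L T^-2].
v (velocity) has dimensions [L T^-1].
t (time) has dimensions [T].

Left side: [L T^-2]
Right side: [L T^-2]

Both sides have the same dimensions, so the equation is dimensionally consistent.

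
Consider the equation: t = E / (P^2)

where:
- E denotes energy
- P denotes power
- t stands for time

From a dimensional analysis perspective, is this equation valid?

No

E (energy) has dimensions [L^2 M T^-2].
P (power) has dimensions [L^2 M T^-3].
t (time) has dimensions [T].

Left side: [T]
Right side: [L^-2 M^-1 T^4]

The two sides have different dimensions, so the equation is NOT dimensionally consistent.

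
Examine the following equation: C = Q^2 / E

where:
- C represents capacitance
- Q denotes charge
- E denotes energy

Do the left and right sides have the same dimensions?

Yes

C (capacitance) has dimensions [I^2 L^-2 M^-1 T^4].
Q (charge) has dimensions [I T].
E (energy) has dimensions [L^2 M T^-2].

Left side: [I^2 L^-2 M^-1 T^4]
Right side: [I^2 L^-2 M^-1 T^4]

Both sides have the same dimensions, so the equation is dimensionally consistent.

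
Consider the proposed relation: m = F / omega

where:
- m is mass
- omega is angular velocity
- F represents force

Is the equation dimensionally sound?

No

m (mass) has dimensions [M].
omega (angular velocity) has dimensions [T^-1].
F (force) has dimensions [L M T^-2].

Left side: [M]
Right side: [L M T^-1]

The two sides have different dimensions, so the equation is NOT dimensionally consistent.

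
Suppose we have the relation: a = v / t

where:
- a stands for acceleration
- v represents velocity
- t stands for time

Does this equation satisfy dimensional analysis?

Yes

a (acceleration) has dimensions [L T^-2].
v (velocity) has dimensions [L T^-1].
t (time) has dimensions [T].

Left side: [L T^-2]
Right side: [L T^-2]

Both sides have the same dimensions, so the equation is dimensionally consistent.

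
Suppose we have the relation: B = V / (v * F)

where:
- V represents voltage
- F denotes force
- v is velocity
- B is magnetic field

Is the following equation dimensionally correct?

No

V (voltage) has dimensions [I^-1 L^2 M T^-3].
F (force) has dimensions [L M T^-2].
v (velocity) has dimensions [L T^-1].
B (magnetic field) has dimensions [I^-1 M T^-2].

Left side: [I^-1 M T^-2]
Right side: [I^-1]

The two sides have different dimensions, so the equation is NOT dimensionally consistent.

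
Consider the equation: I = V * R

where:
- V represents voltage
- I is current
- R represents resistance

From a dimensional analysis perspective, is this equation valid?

No

V (voltage) has dimensions [I^-1 L^2 M T^-3].
I (current) has dimensions [I].
R (resistance) has dimensions [I^-2 L^2 M T^-3].

Left side: [I]
Right side: [I^-3 L^4 M^2 T^-6]

The two sides have different dimensions, so the equation is NOT dimensionally consistent.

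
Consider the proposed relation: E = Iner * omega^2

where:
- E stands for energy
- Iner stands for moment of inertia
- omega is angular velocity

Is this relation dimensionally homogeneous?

Yes

E (energy) has dimensions [L^2 M T^-2].
Iner (moment of inertia) has dimensions [L^2 M].
omega (angular velocity) has dimensions [T^-1].

Left side: [L^2 M T^-2]
Right side: [L^2 M T^-2]

Both sides have the same dimensions, so the equation is dimensionally consistent.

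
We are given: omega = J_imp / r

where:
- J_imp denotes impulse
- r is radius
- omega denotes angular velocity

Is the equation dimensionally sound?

No

J_imp (impulse) has dimensions [L M T^-1].
r (radius) has dimensions [L].
omega (angular velocity) has dimensions [T^-1].

Left side: [T^-1]
Right side: [M T^-1]

The two sides have different dimensions, so the equation is NOT dimensionally consistent.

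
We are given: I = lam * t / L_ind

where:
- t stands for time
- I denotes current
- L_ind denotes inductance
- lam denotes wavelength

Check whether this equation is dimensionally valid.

No

t (time) has dimensions [T].
I (current) has dimensions [I].
L_ind (inductance) has dimensions [I^-2 L^2 M T^-2].
lam (wavelength) has dimensions [L].

Left side: [I]
Right side: [I^2 L^-1 M^-1 T^3]

The two sides have different dimensions, so the equation is NOT dimensionally consistent.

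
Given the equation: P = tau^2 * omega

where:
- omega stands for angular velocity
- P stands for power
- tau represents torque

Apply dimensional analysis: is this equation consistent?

No

omega (angular velocity) has dimensions [T^-1].
P (power) has dimensions [L^2 M T^-3].
tau (torque) has dimensions [L^2 M T^-2].

Left side: [L^2 M T^-3]
Right side: [L^4 M^2 T^-5]

The two sides have different dimensions, so the equation is NOT dimensionally consistent.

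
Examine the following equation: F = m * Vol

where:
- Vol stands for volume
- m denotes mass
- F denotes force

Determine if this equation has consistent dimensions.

No

Vol (volume) has dimensions [L^3].
m (mass) has dimensions [M].
F (force) has dimensions [L M T^-2].

Left side: [L M T^-2]
Right side: [L^3 M]

The two sides have different dimensions, so the equation is NOT dimensionally consistent.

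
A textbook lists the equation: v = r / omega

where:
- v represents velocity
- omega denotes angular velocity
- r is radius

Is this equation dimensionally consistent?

No

v (velocity) has dimensions [L T^-1].
omega (angular velocity) has dimensions [T^-1].
r (radius) has dimensions [L].

Left side: [L T^-1]
Right side: [L T]

The two sides have different dimensions, so the equation is NOT dimensionally consistent.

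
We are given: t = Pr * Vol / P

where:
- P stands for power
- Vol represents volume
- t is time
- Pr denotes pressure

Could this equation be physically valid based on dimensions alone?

Yes

P (power) has dimensions [L^2 M T^-3].
Vol (volume) has dimensions [L^3].
t (time) has dimensions [T].
Pr (pressure) has dimensions [L^-1 M T^-2].

Left side: [T]
Right side: [T]

Both sides have the same dimensions, so the equation is dimensionally consistent.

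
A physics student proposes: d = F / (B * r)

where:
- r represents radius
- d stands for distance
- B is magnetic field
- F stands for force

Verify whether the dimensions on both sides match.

No

r (radius) has dimensions [L].
d (distance) has dimensions [L].
B (magnetic field) has dimensions [I^-1 M T^-2].
F (force) has dimensions [L M T^-2].

Left side: [L]
Right side: [I]

The two sides have different dimensions, so the equation is NOT dimensionally consistent.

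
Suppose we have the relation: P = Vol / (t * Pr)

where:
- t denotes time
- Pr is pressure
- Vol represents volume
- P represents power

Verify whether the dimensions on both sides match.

No

t (time) has dimensions [T].
Pr (pressure) has dimensions [L^-1 M T^-2].
Vol (volume) has dimensions [L^3].
P (power) has dimensions [L^2 M T^-3].

Left side: [L^2 M T^-3]
Right side: [L^4 M^-1 T]

The two sides have different dimensions, so the equation is NOT dimensionally consistent.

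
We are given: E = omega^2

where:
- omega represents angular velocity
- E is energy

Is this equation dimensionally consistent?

No

omega (angular velocity) has dimensions [T^-1].
E (energy) has dimensions [L^2 M T^-2].

Left side: [L^2 M T^-2]
Right side: [T^-2]

The two sides have different dimensions, so the equation is NOT dimensionally consistent.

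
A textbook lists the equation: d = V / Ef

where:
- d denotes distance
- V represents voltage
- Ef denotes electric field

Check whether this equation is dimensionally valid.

Yes

d (distance) has dimensions [L].
V (voltage) has dimensions [I^-1 L^2 M T^-3].
Ef (electric field) has dimensions [I^-1 L M T^-3].

Left side: [L]
Right side: [L]

Both sides have the same dimensions, so the equation is dimensionally consistent.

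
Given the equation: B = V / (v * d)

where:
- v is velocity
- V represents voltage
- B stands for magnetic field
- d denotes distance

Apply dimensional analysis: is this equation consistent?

Yes

v (velocity) has dimensions [L T^-1].
V (voltage) has dimensions [I^-1 L^2 M T^-3].
B (magnetic field) has dimensions [I^-1 M T^-2].
d (distance) has dimensions [L].

Left side: [I^-1 M T^-2]
Right side: [I^-1 M T^-2]

Both sides have the same dimensions, so the equation is dimensionally consistent.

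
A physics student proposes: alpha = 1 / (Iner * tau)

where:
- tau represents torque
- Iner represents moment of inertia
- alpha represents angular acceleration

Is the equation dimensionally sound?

No

tau (torque) has dimensions [L^2 M T^-2].
Iner (moment of inertia) has dimensions [L^2 M].
alpha (angular acceleration) has dimensions [T^-2].

Left side: [T^-2]
Right side: [L^-4 M^-2 T^2]

The two sides have different dimensions, so the equation is NOT dimensionally consistent.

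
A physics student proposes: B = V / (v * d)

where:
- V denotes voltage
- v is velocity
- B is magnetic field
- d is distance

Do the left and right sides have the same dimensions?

Yes

V (voltage) has dimensions [I^-1 L^2 M T^-3].
v (velocity) has dimensions [L T^-1].
B (magnetic field) has dimensions [I^-1 M T^-2].
d (distance) has dimensions [L].

Left side: [I^-1 M T^-2]
Right side: [I^-1 M T^-2]

Both sides have the same dimensions, so the equation is dimensionally consistent.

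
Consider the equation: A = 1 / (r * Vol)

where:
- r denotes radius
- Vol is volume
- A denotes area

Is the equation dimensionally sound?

No

r (radius) has dimensions [L].
Vol (volume) has dimensions [L^3].
A (area) has dimensions [L^2].

Left side: [L^2]
Right side: [L^-4]

The two sides have different dimensions, so the equation is NOT dimensionally consistent.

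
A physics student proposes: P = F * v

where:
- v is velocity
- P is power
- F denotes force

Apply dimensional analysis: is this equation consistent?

Yes

v (velocity) has dimensions [L T^-1].
P (power) has dimensions [L^2 M T^-3].
F (force) has dimensions [L M T^-2].

Left side: [L^2 M T^-3]
Right side: [L^2 M T^-3]

Both sides have the same dimensions, so the equation is dimensionally consistent.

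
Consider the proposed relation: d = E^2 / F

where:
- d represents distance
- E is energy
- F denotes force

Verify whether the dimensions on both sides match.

No

d (distance) has dimensions [L].
E (energy) has dimensions [L^2 M T^-2].
F (force) has dimensions [L M T^-2].

Left side: [L]
Right side: [L^3 M T^-2]

The two sides have different dimensions, so the equation is NOT dimensionally consistent.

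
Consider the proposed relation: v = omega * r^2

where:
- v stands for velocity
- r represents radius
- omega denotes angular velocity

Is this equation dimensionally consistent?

No

v (velocity) has dimensions [L T^-1].
r (radius) has dimensions [L].
omega (angular velocity) has dimensions [T^-1].

Left side: [L T^-1]
Right side: [L^2 T^-1]

The two sides have different dimensions, so the equation is NOT dimensionally consistent.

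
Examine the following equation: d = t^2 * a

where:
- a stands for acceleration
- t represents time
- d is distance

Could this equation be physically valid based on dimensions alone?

Yes

a (acceleration) has dimensions [L T^-2].
t (time) has dimensions [T].
d (distance) has dimensions [L].

Left side: [L]
Right side: [L]

Both sides have the same dimensions, so the equation is dimensionally consistent.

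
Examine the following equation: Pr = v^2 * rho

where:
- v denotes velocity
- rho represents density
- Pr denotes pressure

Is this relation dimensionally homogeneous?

Yes

v (velocity) has dimensions [L T^-1].
rho (density) has dimensions [L^-3 M].
Pr (pressure) has dimensions [L^-1 M T^-2].

Left side: [L^-1 M T^-2]
Right side: [L^-1 M T^-2]

Both sides have the same dimensions, so the equation is dimensionally consistent.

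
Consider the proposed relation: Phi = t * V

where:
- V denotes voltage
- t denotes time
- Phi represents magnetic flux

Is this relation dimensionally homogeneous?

Yes

V (voltage) has dimensions [I^-1 L^2 M T^-3].
t (time) has dimensions [T].
Phi (magnetic flux) has dimensions [I^-1 L^2 M T^-2].

Left side: [I^-1 L^2 M T^-2]
Right side: [I^-1 L^2 M T^-2]

Both sides have the same dimensions, so the equation is dimensionally consistent.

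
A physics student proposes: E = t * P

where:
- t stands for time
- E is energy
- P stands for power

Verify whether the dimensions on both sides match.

Yes

t (time) has dimensions [T].
E (energy) has dimensions [L^2 M T^-2].
P (power) has dimensions [L^2 M T^-3].

Left side: [L^2 M T^-2]
Right side: [L^2 M T^-2]

Both sides have the same dimensions, so the equation is dimensionally consistent.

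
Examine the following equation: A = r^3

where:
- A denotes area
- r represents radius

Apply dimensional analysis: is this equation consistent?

No

A (area) has dimensions [L^2].
r (radius) has dimensions [L].

Left side: [L^2]
Right side: [L^3]

The two sides have different dimensions, so the equation is NOT dimensionally consistent.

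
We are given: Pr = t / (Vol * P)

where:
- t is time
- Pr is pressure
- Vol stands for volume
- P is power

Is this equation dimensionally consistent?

No

t (time) has dimensions [T].
Pr (pressure) has dimensions [L^-1 M T^-2].
Vol (volume) has dimensions [L^3].
P (power) has dimensions [L^2 M T^-3].

Left side: [L^-1 M T^-2]
Right side: [L^-5 M^-1 T^4]

The two sides have different dimensions, so the equation is NOT dimensionally consistent.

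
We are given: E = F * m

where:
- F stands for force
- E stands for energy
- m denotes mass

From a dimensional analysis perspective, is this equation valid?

No

F (force) has dimensions [L M T^-2].
E (energy) has dimensions [L^2 M T^-2].
m (mass) has dimensions [M].

Left side: [L^2 M T^-2]
Right side: [L M^2 T^-2]

The two sides have different dimensions, so the equation is NOT dimensionally consistent.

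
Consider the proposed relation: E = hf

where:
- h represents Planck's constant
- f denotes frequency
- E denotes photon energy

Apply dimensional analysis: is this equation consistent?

Yes

h (Planck's constant) has dimensions [L^2 M T^-1].
f (frequency) has dimensions [T^-1].
E (photon energy) has dimensions [L^2 M T^-2].

Left side: [L^2 M T^-2]
Right side: [L^2 M T^-2]

Both sides have the same dimensions, so the equation is dimensionally consistent.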